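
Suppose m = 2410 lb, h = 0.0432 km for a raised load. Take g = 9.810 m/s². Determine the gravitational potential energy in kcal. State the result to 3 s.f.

Directly: PE = mgh.
m = 2410 lb = 1093 kg; h = 0.0432 km = 43.20 m; g = 9.810 m/s².
PE = 4.633×10^5 J
4.633×10^5 J × (1 kcal / 4184 J) = 110.7 kcal

111 kcal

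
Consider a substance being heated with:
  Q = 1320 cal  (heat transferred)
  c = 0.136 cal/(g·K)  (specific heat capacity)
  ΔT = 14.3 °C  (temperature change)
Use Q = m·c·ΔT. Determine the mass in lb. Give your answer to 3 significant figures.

Rearranging Q = m·c·ΔT for m: m = Q/(c·ΔT).
Q = 1320 cal = 5523 J; c = 0.136 cal/(g·K) = 569.0 J/(kg·K); ΔT = 14.3 °C = 14.30 K.
m = 0.6787 kg
0.6787 kg × (1 lb / 0.4536 kg) = 1.496 lb

1.50 lb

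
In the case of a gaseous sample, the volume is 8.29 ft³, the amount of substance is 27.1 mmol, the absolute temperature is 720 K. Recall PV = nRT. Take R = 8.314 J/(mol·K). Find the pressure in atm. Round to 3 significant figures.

From the ideal-gas law: P = nRT/V.
V = 8.29 ft³ = 0.2347 m³; n = 27.1 mmol = 0.02710 mol; T = 720 K; R = 8.314 J/(mol·K).
P = 691.1 Pa  (the unit combination reduces to kg/(m·s²) = Pa)
691.1 Pa × (1 atm / 1.013×10^5 Pa) = 0.006820 atm

0.00682 atm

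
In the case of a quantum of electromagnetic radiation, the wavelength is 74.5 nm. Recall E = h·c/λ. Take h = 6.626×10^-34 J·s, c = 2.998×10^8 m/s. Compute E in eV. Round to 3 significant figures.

16.6 eV

E is given directly by: E = hc/λ.
λ = 74.5 nm = 7.450×10^-8 m; h = 6.626×10^-34 J·s; c = 2.998×10^8 m/s.
E = 2.666×10^-18 J  (the unit combination reduces to kg·m²/s² = J)
2.666×10^-18 J × (1 eV / 1.602×10^-19 J) = 16.64 eV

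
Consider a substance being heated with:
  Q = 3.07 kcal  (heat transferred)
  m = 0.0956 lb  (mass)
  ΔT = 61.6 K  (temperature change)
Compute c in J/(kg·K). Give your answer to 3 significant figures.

4810 J/(kg·K)

Solving Q = m·c·ΔT for c: c = Q/(m·ΔT).
Q = 3.07 kcal = 12845 J; m = 0.0956 lb = 0.04336 kg; ΔT = 61.6 K.
c = 4809 J/(kg·K)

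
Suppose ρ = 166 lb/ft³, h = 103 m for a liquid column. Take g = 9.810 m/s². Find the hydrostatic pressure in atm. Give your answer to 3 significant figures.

26.5 atm

P is given directly by: P = ρgh.
ρ = 166 lb/ft³ = 2659 kg/m³; h = 103 m; g = 9.810 m/s².
P = 2.687×10^6 Pa
2.687×10^6 Pa × (1 atm / 1.013×10^5 Pa) = 26.52 atm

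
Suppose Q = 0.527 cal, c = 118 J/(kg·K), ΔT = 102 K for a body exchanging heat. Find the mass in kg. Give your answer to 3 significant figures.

1.83×10^-4 kg

Solving Q = m·c·ΔT for m: m = Q/(c·ΔT).
Q = 0.527 cal = 2.205 J; c = 118 J/(kg·K); ΔT = 102 K.
m = 1.832×10^-4 kg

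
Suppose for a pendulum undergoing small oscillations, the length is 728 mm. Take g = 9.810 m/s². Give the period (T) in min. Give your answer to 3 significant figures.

0.0285 min

T is given directly by: T = 2π√(L/g).
L = 728 mm = 0.7280 m; g = 9.810 m/s².
T = 1.712 s
1.712 s × (1 min / 60.00 s) = 0.02853 min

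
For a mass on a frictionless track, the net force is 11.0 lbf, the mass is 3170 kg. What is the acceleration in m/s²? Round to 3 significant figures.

Rearranging F = m·a for a: a = F/m.
F = 11.0 lbf = 48.93 N; m = 3170 kg.
a = 0.01544 m/s²

0.0154 m/s²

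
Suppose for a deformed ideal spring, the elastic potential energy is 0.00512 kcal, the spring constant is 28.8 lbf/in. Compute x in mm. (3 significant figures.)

Rearranging: x = √(2U/k).
U = 0.00512 kcal = 21.42 J; k = 28.8 lbf/in = 5044 N/m.
x = 0.09217 m
0.09217 m × (1 mm / 0.001000 m) = 92.17 mm

92.2 mm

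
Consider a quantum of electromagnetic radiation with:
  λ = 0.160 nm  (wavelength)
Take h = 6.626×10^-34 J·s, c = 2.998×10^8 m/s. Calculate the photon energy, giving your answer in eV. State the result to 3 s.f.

7750 eV

Directly: E = hc/λ.
λ = 0.160 nm = 1.600×10^-10 m; h = 6.626×10^-34 J·s; c = 2.998×10^8 m/s.
E = 1.242×10^-15 J  (the unit combination reduces to kg·m²/s² = J)
1.242×10^-15 J × (1 eV / 1.602×10^-19 J) = 7749 eV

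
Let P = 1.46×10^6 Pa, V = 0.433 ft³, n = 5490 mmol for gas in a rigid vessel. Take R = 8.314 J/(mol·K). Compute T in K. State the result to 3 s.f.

From the ideal-gas law: T = PV/(nR).
P = 1.46×10^6 Pa; V = 0.433 ft³ = 0.01226 m³; n = 5490 mmol = 5.490 mol; R = 8.314 J/(mol·K).
T = 392.2 K

392 K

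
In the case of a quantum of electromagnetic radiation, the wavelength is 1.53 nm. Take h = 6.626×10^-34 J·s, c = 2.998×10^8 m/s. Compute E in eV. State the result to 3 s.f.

E is given directly by: E = hc/λ.
λ = 1.53 nm = 1.530×10^-9 m; h = 6.626×10^-34 J·s; c = 2.998×10^8 m/s.
E = 1.298×10^-16 J
1.298×10^-16 J × (1 eV / 1.602×10^-19 J) = 810.4 eV

810 eV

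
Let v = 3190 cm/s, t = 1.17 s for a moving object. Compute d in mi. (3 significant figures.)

0.0232 mi

Rearranging: d = v·t.
v = 3190 cm/s = 31.90 m/s; t = 1.17 s.
d = 37.32 m
37.32 m × (1 mi / 1609 m) = 0.02319 mi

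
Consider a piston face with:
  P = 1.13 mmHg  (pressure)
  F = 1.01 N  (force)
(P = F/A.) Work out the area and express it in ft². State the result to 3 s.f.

Rearranging P = F/A for A: A = F/P.
P = 1.13 mmHg = 150.7 Pa; F = 1.01 N.
A = 0.006704 m²
0.006704 m² × (1 ft² / 0.09290 m²) = 0.07216 ft²

0.0722 ft²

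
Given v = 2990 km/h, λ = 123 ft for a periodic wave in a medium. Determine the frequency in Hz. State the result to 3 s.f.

22.2 Hz

Rearranging: f = v/λ.
v = 2990 km/h = 830.6 m/s; λ = 123 ft = 37.49 m.
f = 22.15 Hz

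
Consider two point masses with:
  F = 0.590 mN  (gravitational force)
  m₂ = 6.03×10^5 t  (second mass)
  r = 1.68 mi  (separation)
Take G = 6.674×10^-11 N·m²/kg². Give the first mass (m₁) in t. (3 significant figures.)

107 t

Rearranging: m₁ = F·r²/(G·m₂).
F = 0.590 mN = 5.900×10^-4 N; m₂ = 6.03×10^5 t = 6.030×10^8 kg; r = 1.68 mi = 2704 m; G = 6.674×10^-11 N·m²/kg².
m₁ = 1.072×10^5 kg
1.072×10^5 kg × (1 t / 1000 kg) = 107.2 t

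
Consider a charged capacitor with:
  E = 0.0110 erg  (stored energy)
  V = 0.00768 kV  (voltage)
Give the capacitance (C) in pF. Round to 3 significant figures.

37.3 pF

Solving E = ½C·V² for C: C = 2E/V².
E = 0.0110 erg = 1.100×10^-9 J; V = 0.00768 kV = 7.680 V.
C = 3.730×10^-11 F
3.730×10^-11 F × (1 pF / 1.000×10^-12 F) = 37.30 pF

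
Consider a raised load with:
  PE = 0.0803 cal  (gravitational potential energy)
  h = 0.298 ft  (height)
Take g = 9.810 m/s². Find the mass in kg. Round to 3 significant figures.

0.377 kg

Solving PE = m·g·h for m: m = PE/(g·h).
PE = 0.0803 cal = 0.3360 J; h = 0.298 ft = 0.09083 m; g = 9.810 m/s².
m = 0.3771 kg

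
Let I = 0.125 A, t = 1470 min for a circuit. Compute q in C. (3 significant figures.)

11000 C

Directly: q = It.
I = 0.125 A; t = 1470 min = 88200 s.
q = 11025 C  (the unit combination reduces to A·s = C)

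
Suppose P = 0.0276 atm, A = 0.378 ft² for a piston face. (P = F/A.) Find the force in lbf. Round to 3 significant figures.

22.1 lbf

Rearranging: F = P·A.
P = 0.0276 atm = 2797 Pa; A = 0.378 ft² = 0.03512 m².
F = 98.21 N
98.21 N × (1 lbf / 4.448 N) = 22.08 lbf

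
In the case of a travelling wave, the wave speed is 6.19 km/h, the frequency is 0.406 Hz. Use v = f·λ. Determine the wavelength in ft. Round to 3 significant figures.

13.9 ft

Rearranging v = f·λ for λ: λ = v/f.
v = 6.19 km/h = 1.719 m/s; f = 0.406 Hz.
λ = 4.235 m
4.235 m × (1 ft / 0.3048 m) = 13.89 ft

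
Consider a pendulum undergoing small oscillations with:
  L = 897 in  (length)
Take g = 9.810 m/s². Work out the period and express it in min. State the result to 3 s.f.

Directly: T = 2π√(L/g).
L = 897 in = 22.78 m; g = 9.810 m/s².
T = 9.575 s
9.575 s × (1 min / 60.00 s) = 0.1596 min

0.160 min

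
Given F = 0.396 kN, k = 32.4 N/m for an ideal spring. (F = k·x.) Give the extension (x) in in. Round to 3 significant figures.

481 in

Solving F = k·x for x: x = F/k.
F = 0.396 kN = 396.0 N; k = 32.4 N/m.
x = 12.22 m
12.22 m × (1 in / 0.02540 m) = 481.2 in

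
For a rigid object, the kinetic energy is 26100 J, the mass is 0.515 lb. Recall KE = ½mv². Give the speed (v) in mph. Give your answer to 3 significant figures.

1060 mph

Rearranging KE = ½mv² for v: v = √(2·KE/m).
KE = 26100 J; m = 0.515 lb = 0.2336 kg.
v = 472.7 m/s
472.7 m/s × (1 mph / 0.4470 m/s) = 1057 mph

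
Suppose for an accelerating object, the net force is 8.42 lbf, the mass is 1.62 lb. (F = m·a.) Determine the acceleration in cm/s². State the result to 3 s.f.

5100 cm/s²

From Newton's second law: a = F/m.
F = 8.42 lbf = 37.45 N; m = 1.62 lb = 0.7348 kg.
a = 50.97 m/s²
50.97 m/s² × (1 cm/s² / 0.01000 m/s²) = 5097 cm/s²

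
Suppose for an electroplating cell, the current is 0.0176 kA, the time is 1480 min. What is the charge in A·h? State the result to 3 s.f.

434 A·h

q is given directly by: q = It.
I = 0.0176 kA = 17.60 A; t = 1480 min = 88800 s.
q = 1.563×10^6 C
1.563×10^6 C × (1 A·h / 3600 C) = 434.1 A·h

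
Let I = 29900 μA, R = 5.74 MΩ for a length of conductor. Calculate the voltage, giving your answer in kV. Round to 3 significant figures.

172 kV

V is given directly by: V = IR.
I = 29900 μA = 0.02990 A; R = 5.74 MΩ = 5.740×10^6 Ω.
V = 1.716×10^5 V  (the unit combination reduces to kg·m²/(A·s³) = V)
1.716×10^5 V × (1 kV / 1000 V) = 171.6 kV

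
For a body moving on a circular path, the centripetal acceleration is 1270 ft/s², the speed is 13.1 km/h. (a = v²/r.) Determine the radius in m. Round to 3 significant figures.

Rearranging a = v²/r for r: r = v²/a.
a = 1270 ft/s² = 387.1 m/s²; v = 13.1 km/h = 3.639 m/s.
r = 0.03421 m

0.0342 m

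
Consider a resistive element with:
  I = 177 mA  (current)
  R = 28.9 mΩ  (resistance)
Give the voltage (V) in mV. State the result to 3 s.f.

From Ohm's law: V = IR.
I = 177 mA = 0.1770 A; R = 28.9 mΩ = 0.02890 Ω.
V = 0.005115 V
0.005115 V × (1 mV / 0.001000 V) = 5.115 mV

5.12 mV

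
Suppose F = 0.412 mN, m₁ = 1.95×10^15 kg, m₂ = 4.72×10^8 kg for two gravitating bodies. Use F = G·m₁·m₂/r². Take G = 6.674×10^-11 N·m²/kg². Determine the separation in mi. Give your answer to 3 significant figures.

Rearranging: r = √(G·m₁m₂/F).
F = 0.412 mN = 4.120×10^-4 N; m₁ = 1.95×10^15 kg; m₂ = 4.72×10^8 kg; G = 6.674×10^-11 N·m²/kg².
r = 3.861×10^8 m
3.861×10^8 m × (1 mi / 1609 m) = 2.399×10^5 mi

2.40×10^5 mi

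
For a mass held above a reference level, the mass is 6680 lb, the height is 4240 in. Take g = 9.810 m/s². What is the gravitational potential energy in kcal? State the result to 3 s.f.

765 kcal

PE is given directly by: PE = mgh.
m = 6680 lb = 3030 kg; h = 4240 in = 107.7 m; g = 9.810 m/s².
PE = 3.201×10^6 J
3.201×10^6 J × (1 kcal / 4184 J) = 765.1 kcal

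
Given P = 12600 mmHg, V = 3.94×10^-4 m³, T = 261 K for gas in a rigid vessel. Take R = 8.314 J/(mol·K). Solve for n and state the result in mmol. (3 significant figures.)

Rearranging: n = PV/(RT).
P = 12600 mmHg = 1.680×10^6 Pa; V = 3.94×10^-4 m³; T = 261 K; R = 8.314 J/(mol·K).
n = 0.3050 mol
0.3050 mol × (1 mmol / 0.001000 mol) = 305.0 mmol

305 mmol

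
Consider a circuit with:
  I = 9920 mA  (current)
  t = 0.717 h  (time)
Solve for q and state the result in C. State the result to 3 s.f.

25600 C

Directly: q = It.
I = 9920 mA = 9.920 A; t = 0.717 h = 2581 s.
q = 25606 C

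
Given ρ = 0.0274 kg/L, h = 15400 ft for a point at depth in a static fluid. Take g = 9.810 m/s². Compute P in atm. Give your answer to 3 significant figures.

P is given directly by: P = ρgh.
ρ = 0.0274 kg/L = 27.40 kg/m³; h = 15400 ft = 4694 m; g = 9.810 m/s².
P = 1.262×10^6 Pa
1.262×10^6 Pa × (1 atm / 1.013×10^5 Pa) = 12.45 atm

12.5 atm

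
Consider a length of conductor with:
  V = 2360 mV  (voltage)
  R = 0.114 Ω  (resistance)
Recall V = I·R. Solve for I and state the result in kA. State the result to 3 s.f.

0.0207 kA

Rearranging: I = V/R.
V = 2360 mV = 2.360 V; R = 0.114 Ω.
I = 20.70 A
20.70 A × (1 kA / 1000 A) = 0.02070 kA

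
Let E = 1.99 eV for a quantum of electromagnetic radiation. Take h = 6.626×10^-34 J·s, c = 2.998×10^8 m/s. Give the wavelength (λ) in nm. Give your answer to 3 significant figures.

623 nm

Rearranging E = h·c/λ for λ: λ = hc/E.
E = 1.99 eV = 3.188×10^-19 J; h = 6.626×10^-34 J·s; c = 2.998×10^8 m/s.
λ = 6.230×10^-7 m
6.230×10^-7 m × (1 nm / 1.000×10^-9 m) = 623.0 nm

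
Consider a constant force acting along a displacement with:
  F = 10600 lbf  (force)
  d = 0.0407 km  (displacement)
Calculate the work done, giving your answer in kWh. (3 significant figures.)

0.533 kWh

W is given directly by: W = F·d.
F = 10600 lbf = 47151 N; d = 0.0407 km = 40.70 m.
W = 1.919×10^6 J
1.919×10^6 J × (1 kWh / 3.600×10^6 J) = 0.5331 kWh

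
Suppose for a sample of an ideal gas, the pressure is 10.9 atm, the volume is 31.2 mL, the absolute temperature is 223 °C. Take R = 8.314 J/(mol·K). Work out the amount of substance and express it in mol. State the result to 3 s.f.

From the ideal-gas law: n = PV/(RT).
P = 10.9 atm = 1.104×10^6 Pa; V = 31.2 mL = 3.120×10^-5 m³; T = 223 °C = 496.1 K; R = 8.314 J/(mol·K).
n = 0.008354 mol

0.00835 mol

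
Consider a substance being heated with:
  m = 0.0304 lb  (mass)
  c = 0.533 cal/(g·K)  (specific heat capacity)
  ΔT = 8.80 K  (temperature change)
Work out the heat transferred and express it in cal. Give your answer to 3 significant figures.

64.7 cal

Q is given directly by: Q = mcΔT.
m = 0.0304 lb = 0.01379 kg; c = 0.533 cal/(g·K) = 2230 J/(kg·K); ΔT = 8.80 K.
Q = 270.6 J  (the unit combination reduces to kg·m²/s² = J)
270.6 J × (1 cal / 4.184 J) = 64.68 cal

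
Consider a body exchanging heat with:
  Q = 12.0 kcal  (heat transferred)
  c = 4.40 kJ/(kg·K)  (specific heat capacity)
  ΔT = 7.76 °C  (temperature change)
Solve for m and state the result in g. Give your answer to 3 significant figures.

Solving Q = m·c·ΔT for m: m = Q/(c·ΔT).
Q = 12.0 kcal = 50208 J; c = 4.40 kJ/(kg·K) = 4400 J/(kg·K); ΔT = 7.76 °C = 7.760 K.
m = 1.470 kg
1.470 kg × (1 g / 0.001000 kg) = 1470 g

1470 g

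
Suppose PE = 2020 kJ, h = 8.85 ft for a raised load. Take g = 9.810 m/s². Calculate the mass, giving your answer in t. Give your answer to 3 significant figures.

Rearranging PE = m·g·h for m: m = PE/(g·h).
PE = 2020 kJ = 2.020×10^6 J; h = 8.85 ft = 2.697 m; g = 9.810 m/s².
m = 76335 kg
76335 kg × (1 t / 1000 kg) = 76.34 t

76.3 t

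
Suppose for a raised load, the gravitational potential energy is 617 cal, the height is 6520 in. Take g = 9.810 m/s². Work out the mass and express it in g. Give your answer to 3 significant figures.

1590 g

Solving PE = m·g·h for m: m = PE/(g·h).
PE = 617 cal = 2582 J; h = 6520 in = 165.6 m; g = 9.810 m/s².
m = 1.589 kg
1.589 kg × (1 g / 0.001000 kg) = 1589 g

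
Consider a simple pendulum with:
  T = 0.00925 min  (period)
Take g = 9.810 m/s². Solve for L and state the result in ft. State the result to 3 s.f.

0.251 ft

Solving T = 2π√(L/g) for L: L = g·(T/2π)².
T = 0.00925 min = 0.5550 s; g = 9.810 m/s².
L = 0.07654 m
0.07654 m × (1 ft / 0.3048 m) = 0.2511 ft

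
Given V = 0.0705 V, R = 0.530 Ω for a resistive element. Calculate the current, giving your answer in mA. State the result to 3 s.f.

133 mA

Rearranging V = I·R for I: I = V/R.
V = 0.0705 V; R = 0.530 Ω.
I = 0.1330 A
0.1330 A × (1 mA / 0.001000 A) = 133.0 mA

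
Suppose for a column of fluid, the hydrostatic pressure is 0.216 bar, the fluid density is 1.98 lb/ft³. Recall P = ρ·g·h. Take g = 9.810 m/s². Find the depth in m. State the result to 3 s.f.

Rearranging: h = P/(ρ·g).
P = 0.216 bar = 21600 Pa; ρ = 1.98 lb/ft³ = 31.72 kg/m³; g = 9.810 m/s².
h = 69.42 m

69.4 m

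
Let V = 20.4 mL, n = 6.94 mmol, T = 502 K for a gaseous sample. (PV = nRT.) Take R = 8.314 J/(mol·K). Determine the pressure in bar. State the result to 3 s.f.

From the ideal-gas law: P = nRT/V.
V = 20.4 mL = 2.040×10^-5 m³; n = 6.94 mmol = 0.006940 mol; T = 502 K; R = 8.314 J/(mol·K).
P = 1.420×10^6 Pa
1.420×10^6 Pa × (1 bar / 1.000×10^5 Pa) = 14.20 bar

14.2 bar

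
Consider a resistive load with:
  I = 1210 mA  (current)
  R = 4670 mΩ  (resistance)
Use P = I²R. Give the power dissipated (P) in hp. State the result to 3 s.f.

0.00917 hp

P is given directly by: P = I²R.
I = 1210 mA = 1.210 A; R = 4670 mΩ = 4.670 Ω.
P = 6.837 W  (the unit combination reduces to kg·m²/s³ = W)
6.837 W × (1 hp / 745.7 W) = 0.009169 hp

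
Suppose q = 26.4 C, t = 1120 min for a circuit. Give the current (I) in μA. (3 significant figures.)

Solving q = I·t for I: I = q/t.
q = 26.4 C; t = 1120 min = 67200 s.
I = 3.929×10^-4 A
3.929×10^-4 A × (1 μA / 1.000×10^-6 A) = 392.9 μA

393 μA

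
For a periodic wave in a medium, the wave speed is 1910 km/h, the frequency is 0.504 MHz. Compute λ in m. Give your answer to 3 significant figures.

Rearranging v = f·λ for λ: λ = v/f.
v = 1910 km/h = 530.6 m/s; f = 0.504 MHz = 5.040×10^5 Hz.
λ = 0.001053 m

0.00105 m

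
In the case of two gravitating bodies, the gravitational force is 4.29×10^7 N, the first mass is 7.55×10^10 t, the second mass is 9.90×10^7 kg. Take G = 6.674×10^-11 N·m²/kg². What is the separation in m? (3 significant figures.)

Rearranging F = G·m₁·m₂/r² for r: r = √(G·m₁m₂/F).
F = 4.29×10^7 N; m₁ = 7.55×10^10 t = 7.550×10^13 kg; m₂ = 9.90×10^7 kg; G = 6.674×10^-11 N·m²/kg².
r = 107.8 m

108 m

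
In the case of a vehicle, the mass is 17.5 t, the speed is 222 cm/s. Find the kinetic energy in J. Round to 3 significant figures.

Directly: KE = ½mv².
m = 17.5 t = 17500 kg; v = 222 cm/s = 2.220 m/s.
KE = 43124 J

43100 J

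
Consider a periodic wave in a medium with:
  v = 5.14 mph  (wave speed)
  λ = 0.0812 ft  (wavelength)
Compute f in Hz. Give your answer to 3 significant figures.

92.8 Hz

Rearranging: f = v/λ.
v = 5.14 mph = 2.298 m/s; λ = 0.0812 ft = 0.02475 m.
f = 92.84 Hz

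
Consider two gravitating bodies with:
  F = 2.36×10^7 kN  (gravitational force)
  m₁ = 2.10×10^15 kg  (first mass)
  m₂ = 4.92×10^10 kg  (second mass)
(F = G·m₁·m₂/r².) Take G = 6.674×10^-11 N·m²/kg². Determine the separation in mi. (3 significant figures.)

From Newton's law of gravitation: r = √(G·m₁m₂/F).
F = 2.36×10^7 kN = 2.360×10^10 N; m₁ = 2.10×10^15 kg; m₂ = 4.92×10^10 kg; G = 6.674×10^-11 N·m²/kg².
r = 540.5 m
540.5 m × (1 mi / 1609 m) = 0.3359 mi

0.336 mi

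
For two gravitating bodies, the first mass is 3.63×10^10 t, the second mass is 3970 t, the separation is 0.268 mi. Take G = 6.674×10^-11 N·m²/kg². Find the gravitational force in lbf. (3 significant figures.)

From Newton's law of gravitation: F = Gm₁m₂/r².
m₁ = 3.63×10^10 t = 3.630×10^13 kg; m₂ = 3970 t = 3.970×10^6 kg; r = 0.268 mi = 431.3 m; G = 6.674×10^-11 N·m²/kg².
F = 51703 N  (the unit combination reduces to kg·m/s² = N)
51703 N × (1 lbf / 4.448 N) = 11623 lbf

11600 lbf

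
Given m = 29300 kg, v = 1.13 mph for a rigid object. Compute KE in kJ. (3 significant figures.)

3.74 kJ

Directly: KE = ½mv².
m = 29300 kg; v = 1.13 mph = 0.5052 m/s.
KE = 3738 J
3738 J × (1 kJ / 1000 J) = 3.738 kJ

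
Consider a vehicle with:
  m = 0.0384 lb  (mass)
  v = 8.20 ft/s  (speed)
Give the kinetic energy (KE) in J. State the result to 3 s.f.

0.0544 J

KE is given directly by: KE = ½mv².
m = 0.0384 lb = 0.01742 kg; v = 8.20 ft/s = 2.499 m/s.
KE = 0.05440 J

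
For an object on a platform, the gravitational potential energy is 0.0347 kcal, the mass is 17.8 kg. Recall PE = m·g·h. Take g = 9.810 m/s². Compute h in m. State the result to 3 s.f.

0.831 m

Solving PE = m·g·h for h: h = PE/(m·g).
PE = 0.0347 kcal = 145.2 J; m = 17.8 kg; g = 9.810 m/s².
h = 0.8314 m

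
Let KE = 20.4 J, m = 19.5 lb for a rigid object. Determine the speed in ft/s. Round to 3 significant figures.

Rearranging: v = √(2·KE/m).
KE = 20.4 J; m = 19.5 lb = 8.845 kg.
v = 2.148 m/s
2.148 m/s × (1 ft/s / 0.3048 m/s) = 7.046 ft/s

7.05 ft/s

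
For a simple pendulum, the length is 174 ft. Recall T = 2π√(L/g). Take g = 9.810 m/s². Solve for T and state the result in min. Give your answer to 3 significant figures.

0.243 min

T is given directly by: T = 2π√(L/g).
L = 174 ft = 53.04 m; g = 9.810 m/s².
T = 14.61 s
14.61 s × (1 min / 60.00 s) = 0.2435 min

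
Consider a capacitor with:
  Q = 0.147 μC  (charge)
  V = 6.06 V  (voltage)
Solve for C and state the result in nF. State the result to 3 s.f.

Directly: C = Q/V.
Q = 0.147 μC = 1.470×10^-7 C; V = 6.06 V.
C = 2.426×10^-8 F
2.426×10^-8 F × (1 nF / 1.000×10^-9 F) = 24.26 nF

24.3 nF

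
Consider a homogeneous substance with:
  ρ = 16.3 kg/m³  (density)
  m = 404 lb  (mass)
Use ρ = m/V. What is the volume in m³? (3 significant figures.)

11.2 m³

Rearranging ρ = m/V for V: V = m/ρ.
ρ = 16.3 kg/m³; m = 404 lb = 183.3 kg.
V = 11.24 m³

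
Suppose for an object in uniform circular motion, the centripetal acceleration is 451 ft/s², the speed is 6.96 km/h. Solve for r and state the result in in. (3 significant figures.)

Solving a = v²/r for r: r = v²/a.
a = 451 ft/s² = 137.5 m/s²; v = 6.96 km/h = 1.933 m/s.
r = 0.02719 m
0.02719 m × (1 in / 0.02540 m) = 1.071 in

1.07 in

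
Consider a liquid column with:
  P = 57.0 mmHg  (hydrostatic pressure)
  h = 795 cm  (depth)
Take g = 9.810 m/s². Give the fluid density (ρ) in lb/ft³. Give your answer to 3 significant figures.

6.08 lb/ft³

Rearranging P = ρ·g·h for ρ: ρ = P/(g·h).
P = 57.0 mmHg = 7599 Pa; h = 795 cm = 7.950 m; g = 9.810 m/s².
ρ = 97.44 kg/m³
97.44 kg/m³ × (1 lb/ft³ / 16.02 kg/m³) = 6.083 lb/ft³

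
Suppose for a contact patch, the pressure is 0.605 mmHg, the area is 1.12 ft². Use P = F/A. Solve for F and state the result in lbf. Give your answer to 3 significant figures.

Rearranging: F = P·A.
P = 0.605 mmHg = 80.66 Pa; A = 1.12 ft² = 0.1041 m².
F = 8.393 N
8.393 N × (1 lbf / 4.448 N) = 1.887 lbf

1.89 lbf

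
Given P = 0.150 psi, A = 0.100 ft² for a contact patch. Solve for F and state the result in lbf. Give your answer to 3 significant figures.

2.16 lbf

Rearranging P = F/A for F: F = P·A.
P = 0.150 psi = 1034 Pa; A = 0.100 ft² = 0.009290 m².
F = 9.608 N
9.608 N × (1 lbf / 4.448 N) = 2.160 lbf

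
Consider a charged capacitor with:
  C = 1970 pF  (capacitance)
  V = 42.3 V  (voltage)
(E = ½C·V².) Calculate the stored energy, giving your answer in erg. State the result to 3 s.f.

17.6 erg

E is given directly by: E = ½CV².
C = 1970 pF = 1.970×10^-9 F; V = 42.3 V.
E = 1.762×10^-6 J
1.762×10^-6 J × (1 erg / 1.000×10^-7 J) = 17.62 erg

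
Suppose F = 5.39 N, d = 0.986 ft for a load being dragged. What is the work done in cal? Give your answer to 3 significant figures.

0.387 cal

W is given directly by: W = F·d.
F = 5.39 N; d = 0.986 ft = 0.3005 m.
W = 1.620 J
1.620 J × (1 cal / 4.184 J) = 0.3872 cal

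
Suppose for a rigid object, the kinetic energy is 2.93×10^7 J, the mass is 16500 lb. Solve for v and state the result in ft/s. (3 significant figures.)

290 ft/s

Rearranging KE = ½mv² for v: v = √(2·KE/m).
KE = 2.93×10^7 J; m = 16500 lb = 7484 kg.
v = 88.49 m/s
88.49 m/s × (1 ft/s / 0.3048 m/s) = 290.3 ft/s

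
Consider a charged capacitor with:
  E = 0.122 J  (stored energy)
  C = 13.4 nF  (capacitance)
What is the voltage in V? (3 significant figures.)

4270 V

Rearranging E = ½C·V² for V: V = √(2E/C).
E = 0.122 J; C = 13.4 nF = 1.340×10^-8 F.
V = 4267 V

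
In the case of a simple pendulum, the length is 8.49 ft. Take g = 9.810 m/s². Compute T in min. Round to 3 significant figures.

0.0538 min

T is given directly by: T = 2π√(L/g).
L = 8.49 ft = 2.588 m; g = 9.810 m/s².
T = 3.227 s
3.227 s × (1 min / 60.00 s) = 0.05378 min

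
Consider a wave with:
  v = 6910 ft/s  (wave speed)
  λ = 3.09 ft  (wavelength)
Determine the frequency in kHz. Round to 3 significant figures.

Solving v = f·λ for f: f = v/λ.
v = 6910 ft/s = 2106 m/s; λ = 3.09 ft = 0.9418 m.
f = 2236 Hz
2236 Hz × (1 kHz / 1000 Hz) = 2.236 kHz

2.24 kHz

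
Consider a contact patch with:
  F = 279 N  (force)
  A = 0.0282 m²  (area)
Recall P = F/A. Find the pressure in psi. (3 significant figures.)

Directly: P = F/A.
F = 279 N; A = 0.0282 m².
P = 9894 Pa
9894 Pa × (1 psi / 6895 Pa) = 1.435 psi

1.43 psi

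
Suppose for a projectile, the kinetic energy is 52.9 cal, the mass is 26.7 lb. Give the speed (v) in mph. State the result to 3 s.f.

Rearranging: v = √(2·KE/m).
KE = 52.9 cal = 221.3 J; m = 26.7 lb = 12.11 kg.
v = 6.046 m/s
6.046 m/s × (1 mph / 0.4470 m/s) = 13.52 mph

13.5 mph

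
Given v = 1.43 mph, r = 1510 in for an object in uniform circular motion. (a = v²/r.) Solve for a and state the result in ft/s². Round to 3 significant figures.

0.0350 ft/s²

a is given directly by: a = v²/r.
v = 1.43 mph = 0.6393 m/s; r = 1510 in = 38.35 m.
a = 0.01066 m/s²
0.01066 m/s² × (1 ft/s² / 0.3048 m/s²) = 0.03496 ft/s²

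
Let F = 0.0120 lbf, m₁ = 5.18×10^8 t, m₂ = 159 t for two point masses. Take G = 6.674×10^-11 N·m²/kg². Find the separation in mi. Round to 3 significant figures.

6.31 mi

From Newton's law of gravitation: r = √(G·m₁m₂/F).
F = 0.0120 lbf = 0.05338 N; m₁ = 5.18×10^8 t = 5.180×10^11 kg; m₂ = 159 t = 1.590×10^5 kg; G = 6.674×10^-11 N·m²/kg².
r = 10148 m
10148 m × (1 mi / 1609 m) = 6.306 mi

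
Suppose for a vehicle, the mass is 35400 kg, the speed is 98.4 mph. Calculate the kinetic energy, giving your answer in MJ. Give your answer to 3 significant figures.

Directly: KE = ½mv².
m = 35400 kg; v = 98.4 mph = 43.99 m/s.
KE = 3.425×10^7 J
3.425×10^7 J × (1 MJ / 1.000×10^6 J) = 34.25 MJ

34.2 MJ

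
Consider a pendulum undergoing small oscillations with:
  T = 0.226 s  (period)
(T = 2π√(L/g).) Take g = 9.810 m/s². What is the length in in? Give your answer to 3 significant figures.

Rearranging: L = g·(T/2π)².
T = 0.226 s; g = 9.810 m/s².
L = 0.01269 m
0.01269 m × (1 in / 0.02540 m) = 0.4997 in

0.500 in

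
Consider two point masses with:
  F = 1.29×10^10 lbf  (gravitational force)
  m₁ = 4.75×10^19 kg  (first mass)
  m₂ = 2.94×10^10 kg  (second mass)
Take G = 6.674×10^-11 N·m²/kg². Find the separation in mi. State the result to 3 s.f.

25.0 mi

Solving F = G·m₁·m₂/r² for r: r = √(G·m₁m₂/F).
F = 1.29×10^10 lbf = 5.738×10^10 N; m₁ = 4.75×10^19 kg; m₂ = 2.94×10^10 kg; G = 6.674×10^-11 N·m²/kg².
r = 40302 m
40302 m × (1 mi / 1609 m) = 25.04 mi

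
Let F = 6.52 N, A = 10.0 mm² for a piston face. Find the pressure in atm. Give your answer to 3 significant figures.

P is given directly by: P = F/A.
F = 6.52 N; A = 10.0 mm² = 1.000×10^-5 m².
P = 6.520×10^5 Pa
6.520×10^5 Pa × (1 atm / 1.013×10^5 Pa) = 6.435 atm

6.43 atm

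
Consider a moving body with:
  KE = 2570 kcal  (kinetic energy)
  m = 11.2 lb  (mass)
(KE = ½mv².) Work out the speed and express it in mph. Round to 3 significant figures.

Rearranging: v = √(2·KE/m).
KE = 2570 kcal = 1.075×10^7 J; m = 11.2 lb = 5.080 kg.
v = 2057 m/s
2057 m/s × (1 mph / 0.4470 m/s) = 4602 mph

4600 mph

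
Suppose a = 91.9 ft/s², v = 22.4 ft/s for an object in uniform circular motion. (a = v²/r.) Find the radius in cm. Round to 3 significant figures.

Solving a = v²/r for r: r = v²/a.
a = 91.9 ft/s² = 28.01 m/s²; v = 22.4 ft/s = 6.828 m/s.
r = 1.664 m
1.664 m × (1 cm / 0.01000 m) = 166.4 cm

166 cm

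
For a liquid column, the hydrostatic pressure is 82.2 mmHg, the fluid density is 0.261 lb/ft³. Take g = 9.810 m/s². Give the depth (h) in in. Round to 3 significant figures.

10500 in

Rearranging P = ρ·g·h for h: h = P/(ρ·g).
P = 82.2 mmHg = 10959 Pa; ρ = 0.261 lb/ft³ = 4.181 kg/m³; g = 9.810 m/s².
h = 267.2 m
267.2 m × (1 in / 0.02540 m) = 10520 in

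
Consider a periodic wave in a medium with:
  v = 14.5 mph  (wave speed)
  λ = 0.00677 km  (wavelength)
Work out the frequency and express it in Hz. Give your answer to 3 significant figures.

0.957 Hz

Solving v = f·λ for f: f = v/λ.
v = 14.5 mph = 6.482 m/s; λ = 0.00677 km = 6.770 m.
f = 0.9575 Hz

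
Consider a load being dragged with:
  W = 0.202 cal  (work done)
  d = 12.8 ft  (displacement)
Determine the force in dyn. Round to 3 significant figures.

Rearranging W = F·d for F: F = W/d.
W = 0.202 cal = 0.8452 J; d = 12.8 ft = 3.901 m.
F = 0.2166 N
0.2166 N × (1 dyn / 1.000×10^-5 N) = 21663 dyn

21700 dyn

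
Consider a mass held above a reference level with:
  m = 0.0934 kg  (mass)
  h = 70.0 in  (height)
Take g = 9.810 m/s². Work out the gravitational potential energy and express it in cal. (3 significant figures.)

0.389 cal

PE is given directly by: PE = mgh.
m = 0.0934 kg; h = 70.0 in = 1.778 m; g = 9.810 m/s².
PE = 1.629 J  (the unit combination reduces to kg·m²/s² = J)
1.629 J × (1 cal / 4.184 J) = 0.3894 cal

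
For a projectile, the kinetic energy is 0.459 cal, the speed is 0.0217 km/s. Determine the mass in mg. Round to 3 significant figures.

8160 mg

Rearranging: m = 2·KE/v².
KE = 0.459 cal = 1.920 J; v = 0.0217 km/s = 21.70 m/s.
m = 0.008157 kg
0.008157 kg × (1 mg / 1.000×10^-6 kg) = 8157 mg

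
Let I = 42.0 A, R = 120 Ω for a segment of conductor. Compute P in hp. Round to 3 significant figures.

284 hp

Directly: P = I²R.
I = 42.0 A; R = 120 Ω.
P = 2.117×10^5 W
2.117×10^5 W × (1 hp / 745.7 W) = 283.9 hp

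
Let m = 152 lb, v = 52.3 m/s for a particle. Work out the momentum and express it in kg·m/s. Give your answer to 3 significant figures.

3610 kg·m/s

p is given directly by: p = mv.
m = 152 lb = 68.95 kg; v = 52.3 m/s.
p = 3606 kg·m/s  (the unit combination reduces to kg·m/s = kg·m/s)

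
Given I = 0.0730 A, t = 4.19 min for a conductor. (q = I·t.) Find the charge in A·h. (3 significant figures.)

Directly: q = It.
I = 0.0730 A; t = 4.19 min = 251.4 s.
q = 18.35 C
18.35 C × (1 A·h / 3600 C) = 0.005098 A·h

0.00510 A·h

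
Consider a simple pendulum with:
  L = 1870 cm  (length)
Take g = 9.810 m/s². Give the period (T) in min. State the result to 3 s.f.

Directly: T = 2π√(L/g).
L = 1870 cm = 18.70 m; g = 9.810 m/s².
T = 8.675 s
8.675 s × (1 min / 60.00 s) = 0.1446 min

0.145 min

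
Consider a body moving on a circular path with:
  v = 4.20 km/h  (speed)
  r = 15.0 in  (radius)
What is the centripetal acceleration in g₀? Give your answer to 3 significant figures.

Directly: a = v²/r.
v = 4.20 km/h = 1.167 m/s; r = 15.0 in = 0.3810 m.
a = 3.572 m/s²
3.572 m/s² × (1 g₀ / 9.807 m/s²) = 0.3643 g₀

0.364 g₀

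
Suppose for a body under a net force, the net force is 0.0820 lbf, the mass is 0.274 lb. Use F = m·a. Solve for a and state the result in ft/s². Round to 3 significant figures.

9.63 ft/s²

Rearranging: a = F/m.
F = 0.0820 lbf = 0.3648 N; m = 0.274 lb = 0.1243 kg.
a = 2.935 m/s²
2.935 m/s² × (1 ft/s² / 0.3048 m/s²) = 9.629 ft/s²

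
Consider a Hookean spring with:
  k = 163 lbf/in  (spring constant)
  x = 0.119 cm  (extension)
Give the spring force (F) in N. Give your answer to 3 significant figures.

F is given directly by: F = kx.
k = 163 lbf/in = 28546 N/m; x = 0.119 cm = 0.001190 m.
F = 33.97 N  (the unit combination reduces to kg·m/s² = N)

34.0 N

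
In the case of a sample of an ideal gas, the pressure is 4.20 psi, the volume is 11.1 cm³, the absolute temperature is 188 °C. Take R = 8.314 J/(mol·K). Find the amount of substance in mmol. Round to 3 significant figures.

0.0838 mmol

From the ideal-gas law: n = PV/(RT).
P = 4.20 psi = 28958 Pa; V = 11.1 cm³ = 1.110×10^-5 m³; T = 188 °C = 461.1 K; R = 8.314 J/(mol·K).
n = 8.384×10^-5 mol
8.384×10^-5 mol × (1 mmol / 0.001000 mol) = 0.08384 mmol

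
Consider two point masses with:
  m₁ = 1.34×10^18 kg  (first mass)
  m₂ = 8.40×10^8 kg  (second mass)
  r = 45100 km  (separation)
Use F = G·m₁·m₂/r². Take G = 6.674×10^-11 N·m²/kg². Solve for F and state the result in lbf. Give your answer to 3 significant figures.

8.30 lbf

From Newton's law of gravitation: F = Gm₁m₂/r².
m₁ = 1.34×10^18 kg; m₂ = 8.40×10^8 kg; r = 45100 km = 4.510×10^7 m; G = 6.674×10^-11 N·m²/kg².
F = 36.93 N
36.93 N × (1 lbf / 4.448 N) = 8.303 lbf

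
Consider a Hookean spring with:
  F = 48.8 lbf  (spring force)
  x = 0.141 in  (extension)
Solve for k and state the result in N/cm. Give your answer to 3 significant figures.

Rearranging F = k·x for k: k = F/x.
F = 48.8 lbf = 217.1 N; x = 0.141 in = 0.003581 m.
k = 60611 N/m
60611 N/m × (1 N/cm / 100.0 N/m) = 606.1 N/cm

606 N/cm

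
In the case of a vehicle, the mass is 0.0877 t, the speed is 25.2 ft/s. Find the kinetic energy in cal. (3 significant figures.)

618 cal

KE is given directly by: KE = ½mv².
m = 0.0877 t = 87.70 kg; v = 25.2 ft/s = 7.681 m/s.
KE = 2587 J  (the unit combination reduces to kg·m²/s² = J)
2587 J × (1 cal / 4.184 J) = 618.3 cal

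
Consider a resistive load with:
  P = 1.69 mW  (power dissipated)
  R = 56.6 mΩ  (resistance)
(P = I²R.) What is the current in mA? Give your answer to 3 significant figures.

173 mA

Solving P = I²R for I: I = √(P/R).
P = 1.69 mW = 0.001690 W; R = 56.6 mΩ = 0.05660 Ω.
I = 0.1728 A
0.1728 A × (1 mA / 0.001000 A) = 172.8 mA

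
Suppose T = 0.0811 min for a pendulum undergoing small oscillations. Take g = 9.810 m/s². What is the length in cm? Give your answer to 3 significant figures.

Solving T = 2π√(L/g) for L: L = g·(T/2π)².
T = 0.0811 min = 4.866 s; g = 9.810 m/s².
L = 5.884 m
5.884 m × (1 cm / 0.01000 m) = 588.4 cm

588 cm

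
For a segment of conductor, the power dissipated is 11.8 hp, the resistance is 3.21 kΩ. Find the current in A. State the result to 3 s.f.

Rearranging P = I²R for I: I = √(P/R).
P = 11.8 hp = 8799 W; R = 3.21 kΩ = 3210 Ω.
I = 1.656 A

1.66 A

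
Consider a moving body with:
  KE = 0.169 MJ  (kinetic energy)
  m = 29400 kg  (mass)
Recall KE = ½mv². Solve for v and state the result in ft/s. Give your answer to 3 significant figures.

11.1 ft/s

Rearranging: v = √(2·KE/m).
KE = 0.169 MJ = 1.690×10^5 J; m = 29400 kg.
v = 3.391 m/s
3.391 m/s × (1 ft/s / 0.3048 m/s) = 11.12 ft/s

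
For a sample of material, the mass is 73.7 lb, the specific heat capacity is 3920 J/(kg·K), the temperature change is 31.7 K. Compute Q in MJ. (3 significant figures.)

4.15 MJ

Directly: Q = mcΔT.
m = 73.7 lb = 33.43 kg; c = 3920 J/(kg·K); ΔT = 31.7 K.
Q = 4.154×10^6 J
4.154×10^6 J × (1 MJ / 1.000×10^6 J) = 4.154 MJ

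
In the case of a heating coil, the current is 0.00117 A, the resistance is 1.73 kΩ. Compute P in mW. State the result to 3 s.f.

2.37 mW

Directly: P = I²R.
I = 0.00117 A; R = 1.73 kΩ = 1730 Ω.
P = 0.002368 W
0.002368 W × (1 mW / 0.001000 W) = 2.368 mW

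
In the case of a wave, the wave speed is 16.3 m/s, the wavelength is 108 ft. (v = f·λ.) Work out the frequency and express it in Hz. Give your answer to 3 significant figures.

Rearranging: f = v/λ.
v = 16.3 m/s; λ = 108 ft = 32.92 m.
f = 0.4952 Hz

0.495 Hz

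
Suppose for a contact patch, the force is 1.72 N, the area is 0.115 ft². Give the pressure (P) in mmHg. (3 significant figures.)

1.21 mmHg

Directly: P = F/A.
F = 1.72 N; A = 0.115 ft² = 0.01068 m².
P = 161.0 Pa
161.0 Pa × (1 mmHg / 133.3 Pa) = 1.208 mmHg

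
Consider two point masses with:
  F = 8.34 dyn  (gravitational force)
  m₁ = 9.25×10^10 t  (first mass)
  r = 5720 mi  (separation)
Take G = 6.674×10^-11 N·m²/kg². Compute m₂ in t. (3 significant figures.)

1140 t

Rearranging F = G·m₁·m₂/r² for m₂: m₂ = F·r²/(G·m₁).
F = 8.34 dyn = 8.340×10^-5 N; m₁ = 9.25×10^10 t = 9.250×10^13 kg; r = 5720 mi = 9.205×10^6 m; G = 6.674×10^-11 N·m²/kg².
m₂ = 1.145×10^6 kg
1.145×10^6 kg × (1 t / 1000 kg) = 1145 t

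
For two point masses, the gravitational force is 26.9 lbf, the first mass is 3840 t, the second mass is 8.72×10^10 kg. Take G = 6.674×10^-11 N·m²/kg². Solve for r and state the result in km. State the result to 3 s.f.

0.432 km

From Newton's law of gravitation: r = √(G·m₁m₂/F).
F = 26.9 lbf = 119.7 N; m₁ = 3840 t = 3.840×10^6 kg; m₂ = 8.72×10^10 kg; G = 6.674×10^-11 N·m²/kg².
r = 432.2 m
432.2 m × (1 km / 1000 m) = 0.4322 km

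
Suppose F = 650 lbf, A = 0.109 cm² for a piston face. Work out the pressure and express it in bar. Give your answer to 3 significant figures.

2650 bar

Directly: P = F/A.
F = 650 lbf = 2891 N; A = 0.109 cm² = 1.090×10^-5 m².
P = 2.653×10^8 Pa
2.653×10^8 Pa × (1 bar / 1.000×10^5 Pa) = 2653 bar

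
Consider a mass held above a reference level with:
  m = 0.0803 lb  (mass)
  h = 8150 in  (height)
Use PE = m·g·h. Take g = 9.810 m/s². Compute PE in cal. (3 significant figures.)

Directly: PE = mgh.
m = 0.0803 lb = 0.03642 kg; h = 8150 in = 207.0 m; g = 9.810 m/s².
PE = 73.97 J  (the unit combination reduces to kg·m²/s² = J)
73.97 J × (1 cal / 4.184 J) = 17.68 cal

17.7 cal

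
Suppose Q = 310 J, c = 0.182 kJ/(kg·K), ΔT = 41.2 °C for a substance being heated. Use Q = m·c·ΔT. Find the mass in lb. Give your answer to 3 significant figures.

0.0911 lb

Rearranging Q = m·c·ΔT for m: m = Q/(c·ΔT).
Q = 310 J; c = 0.182 kJ/(kg·K) = 182.0 J/(kg·K); ΔT = 41.2 °C = 41.20 K.
m = 0.04134 kg
0.04134 kg × (1 lb / 0.4536 kg) = 0.09114 lb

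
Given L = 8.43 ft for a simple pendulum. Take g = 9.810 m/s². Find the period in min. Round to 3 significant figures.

0.0536 min

T is given directly by: T = 2π√(L/g).
L = 8.43 ft = 2.569 m; g = 9.810 m/s².
T = 3.216 s
3.216 s × (1 min / 60.00 s) = 0.05359 min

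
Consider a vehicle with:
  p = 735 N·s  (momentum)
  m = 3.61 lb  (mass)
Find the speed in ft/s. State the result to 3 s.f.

Solving p = m·v for v: v = p/m.
p = 735 N·s = 735.0 kg·m/s; m = 3.61 lb = 1.637 kg.
v = 448.9 m/s
448.9 m/s × (1 ft/s / 0.3048 m/s) = 1473 ft/s

1470 ft/s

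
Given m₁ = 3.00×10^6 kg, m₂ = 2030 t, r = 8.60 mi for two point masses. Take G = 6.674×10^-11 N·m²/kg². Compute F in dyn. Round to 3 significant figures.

0.212 dyn

Directly: F = Gm₁m₂/r².
m₁ = 3.00×10^6 kg; m₂ = 2030 t = 2.030×10^6 kg; r = 8.60 mi = 13840 m; G = 6.674×10^-11 N·m²/kg².
F = 2.122×10^-6 N
2.122×10^-6 N × (1 dyn / 1.000×10^-5 N) = 0.2122 dyn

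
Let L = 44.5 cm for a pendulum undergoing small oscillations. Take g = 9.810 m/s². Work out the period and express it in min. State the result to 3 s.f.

T is given directly by: T = 2π√(L/g).
L = 44.5 cm = 0.4450 m; g = 9.810 m/s².
T = 1.338 s
1.338 s × (1 min / 60.00 s) = 0.02230 min

0.0223 min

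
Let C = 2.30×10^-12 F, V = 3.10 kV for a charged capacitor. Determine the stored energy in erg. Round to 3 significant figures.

E is given directly by: E = ½CV².
C = 2.30×10^-12 F; V = 3.10 kV = 3100 V.
E = 1.105×10^-5 J  (the unit combination reduces to kg·m²/s² = J)
1.105×10^-5 J × (1 erg / 1.000×10^-7 J) = 110.5 erg

111 erg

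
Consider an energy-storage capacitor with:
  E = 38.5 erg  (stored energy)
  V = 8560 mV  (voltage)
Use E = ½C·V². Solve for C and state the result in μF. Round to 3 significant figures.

0.105 μF

Rearranging E = ½C·V² for C: C = 2E/V².
E = 38.5 erg = 3.850×10^-6 J; V = 8560 mV = 8.560 V.
C = 1.051×10^-7 F
1.051×10^-7 F × (1 μF / 1.000×10^-6 F) = 0.1051 μF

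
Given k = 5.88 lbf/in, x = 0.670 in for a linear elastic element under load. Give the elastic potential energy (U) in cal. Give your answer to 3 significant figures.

U is given directly by: U = ½kx².
k = 5.88 lbf/in = 1030 N/m; x = 0.670 in = 0.01702 m.
U = 0.1491 J
0.1491 J × (1 cal / 4.184 J) = 0.03564 cal

0.0356 cal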